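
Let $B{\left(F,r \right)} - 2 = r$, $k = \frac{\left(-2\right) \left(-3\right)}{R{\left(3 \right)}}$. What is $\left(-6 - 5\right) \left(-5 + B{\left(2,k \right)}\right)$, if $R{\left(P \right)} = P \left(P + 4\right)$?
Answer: $\frac{209}{7} \approx 29.857$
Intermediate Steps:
$R{\left(P \right)} = P \left(4 + P\right)$
$k = \frac{2}{7}$ ($k = \frac{\left(-2\right) \left(-3\right)}{3 \left(4 + 3\right)} = \frac{6}{3 \cdot 7} = \frac{6}{21} = 6 \cdot \frac{1}{21} = \frac{2}{7} \approx 0.28571$)
$B{\left(F,r \right)} = 2 + r$
$\left(-6 - 5\right) \left(-5 + B{\left(2,k \right)}\right) = \left(-6 - 5\right) \left(-5 + \left(2 + \frac{2}{7}\right)\right) = - 11 \left(-5 + \frac{16}{7}\right) = \left(-11\right) \left(- \frac{19}{7}\right) = \frac{209}{7}$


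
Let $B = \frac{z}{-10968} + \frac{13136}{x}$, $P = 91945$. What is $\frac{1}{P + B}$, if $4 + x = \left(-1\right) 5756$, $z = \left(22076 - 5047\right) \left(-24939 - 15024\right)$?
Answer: $\frac{41130}{6333591277} \approx 6.4939 \cdot 10^{-6}$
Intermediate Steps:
$z = -680529927$ ($z = 17029 \left(-39963\right) = -680529927$)
$x = -5760$ ($x = -4 - 5756 = -5760$)
$B = \frac{2551893427}{41130}$ ($B = - \frac{680529927}{-10968} + \frac{13136}{-5760} = \left(-680529927\right) \left(- \frac{1}{10968}\right) + 13136 \left(- \frac{1}{5760}\right) = \frac{226843309}{3656} - \frac{821}{360} = \frac{2551893427}{41130} \approx 62045.0$)
$\frac{1}{P + B} = \frac{1}{91945 + \frac{2551893427}{41130}} = \frac{1}{\frac{6333591277}{41130}} = \frac{41130}{6333591277}$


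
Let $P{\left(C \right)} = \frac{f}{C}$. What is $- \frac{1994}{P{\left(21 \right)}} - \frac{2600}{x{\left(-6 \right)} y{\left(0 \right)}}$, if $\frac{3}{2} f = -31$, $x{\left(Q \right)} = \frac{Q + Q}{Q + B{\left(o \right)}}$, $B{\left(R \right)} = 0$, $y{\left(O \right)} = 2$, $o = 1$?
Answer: $\frac{42661}{31} \approx 1376.2$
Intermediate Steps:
$x{\left(Q \right)} = 2$ ($x{\left(Q \right)} = \frac{Q + Q}{Q + 0} = \frac{2 Q}{Q} = 2$)
$f = - \frac{62}{3}$ ($f = \frac{2}{3} \left(-31\right) = - \frac{62}{3} \approx -20.667$)
$P{\left(C \right)} = - \frac{62}{3 C}$
$- \frac{1994}{P{\left(21 \right)}} - \frac{2600}{x{\left(-6 \right)} y{\left(0 \right)}} = - \frac{1994}{\left(- \frac{62}{3}\right) \frac{1}{21}} - \frac{2600}{2 \cdot 2} = - \frac{1994}{\left(- \frac{62}{3}\right) \frac{1}{21}} - \frac{2600}{4} = - \frac{1994}{- \frac{62}{63}} - 650 = \left(-1994\right) \left(- \frac{63}{62}\right) - 650 = \frac{62811}{31} - 650 = \frac{42661}{31}$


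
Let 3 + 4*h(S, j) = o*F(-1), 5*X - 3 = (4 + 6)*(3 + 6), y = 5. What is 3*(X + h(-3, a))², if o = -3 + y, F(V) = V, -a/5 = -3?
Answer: 361227/400 ≈ 903.07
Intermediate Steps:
a = 15 (a = -5*(-3) = 15)
X = 93/5 (X = ⅗ + ((4 + 6)*(3 + 6))/5 = ⅗ + (10*9)/5 = ⅗ + (⅕)*90 = ⅗ + 18 = 93/5 ≈ 18.600)
o = 2 (o = -3 + 5 = 2)
h(S, j) = -5/4 (h(S, j) = -¾ + (2*(-1))/4 = -¾ + (¼)*(-2) = -¾ - ½ = -5/4)
3*(X + h(-3, a))² = 3*(93/5 - 5/4)² = 3*(347/20)² = 3*(120409/400) = 361227/400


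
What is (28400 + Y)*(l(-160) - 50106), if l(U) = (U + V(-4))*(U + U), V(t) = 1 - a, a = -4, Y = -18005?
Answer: -5259870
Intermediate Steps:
V(t) = 5 (V(t) = 1 - 1*(-4) = 1 + 4 = 5)
l(U) = 2*U*(5 + U) (l(U) = (U + 5)*(U + U) = (5 + U)*(2*U) = 2*U*(5 + U))
(28400 + Y)*(l(-160) - 50106) = (28400 - 18005)*(2*(-160)*(5 - 160) - 50106) = 10395*(2*(-160)*(-155) - 50106) = 10395*(49600 - 50106) = 10395*(-506) = -5259870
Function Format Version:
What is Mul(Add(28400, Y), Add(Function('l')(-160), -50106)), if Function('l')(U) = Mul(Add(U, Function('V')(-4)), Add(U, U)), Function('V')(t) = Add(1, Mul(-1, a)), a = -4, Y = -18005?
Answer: -5259870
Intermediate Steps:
Function('V')(t) = 5 (Function('V')(t) = Add(1, Mul(-1, -4)) = Add(1, 4) = 5)
Function('l')(U) = Mul(2, U, Add(5, U)) (Function('l')(U) = Mul(Add(U, 5), Add(U, U)) = Mul(Add(5, U), Mul(2, U)) = Mul(2, U, Add(5, U)))
Mul(Add(28400, Y), Add(Function('l')(-160), -50106)) = Mul(Add(28400, -18005), Add(Mul(2, -160, Add(5, -160)), -50106)) = Mul(10395, Add(Mul(2, -160, -155), -50106)) = Mul(10395, Add(49600, -50106)) = Mul(10395, -506) = -5259870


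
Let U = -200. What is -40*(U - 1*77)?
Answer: 11080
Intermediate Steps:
-40*(U - 1*77) = -40*(-200 - 1*77) = -40*(-200 - 77) = -40*(-277) = 11080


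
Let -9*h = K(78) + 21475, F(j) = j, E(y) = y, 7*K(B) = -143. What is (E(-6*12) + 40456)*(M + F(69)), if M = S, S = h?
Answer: -5889400640/63 ≈ -9.3482e+7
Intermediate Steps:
K(B) = -143/7 (K(B) = (⅐)*(-143) = -143/7)
h = -150182/63 (h = -(-143/7 + 21475)/9 = -⅑*150182/7 = -150182/63 ≈ -2383.8)
S = -150182/63 ≈ -2383.8
M = -150182/63 ≈ -2383.8
(E(-6*12) + 40456)*(M + F(69)) = (-6*12 + 40456)*(-150182/63 + 69) = (-72 + 40456)*(-145835/63) = 40384*(-145835/63) = -5889400640/63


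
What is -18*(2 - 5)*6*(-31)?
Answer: -10044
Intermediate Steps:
-18*(2 - 5)*6*(-31) = -(-54)*6*(-31) = -18*(-18)*(-31) = 324*(-31) = -10044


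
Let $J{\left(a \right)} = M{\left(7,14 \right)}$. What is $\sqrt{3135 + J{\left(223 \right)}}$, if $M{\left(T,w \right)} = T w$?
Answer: $\sqrt{3233} \approx 56.859$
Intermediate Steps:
$J{\left(a \right)} = 98$ ($J{\left(a \right)} = 7 \cdot 14 = 98$)
$\sqrt{3135 + J{\left(223 \right)}} = \sqrt{3135 + 98} = \sqrt{3233}$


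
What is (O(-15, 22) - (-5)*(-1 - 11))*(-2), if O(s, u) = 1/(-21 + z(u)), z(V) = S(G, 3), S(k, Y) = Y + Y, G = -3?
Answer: 1802/15 ≈ 120.13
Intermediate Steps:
S(k, Y) = 2*Y
z(V) = 6 (z(V) = 2*3 = 6)
O(s, u) = -1/15 (O(s, u) = 1/(-21 + 6) = 1/(-15) = -1/15)
(O(-15, 22) - (-5)*(-1 - 11))*(-2) = (-1/15 - (-5)*(-1 - 11))*(-2) = (-1/15 - (-5)*(-12))*(-2) = (-1/15 - 1*60)*(-2) = (-1/15 - 60)*(-2) = -901/15*(-2) = 1802/15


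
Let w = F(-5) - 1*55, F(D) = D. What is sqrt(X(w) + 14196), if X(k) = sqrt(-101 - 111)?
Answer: sqrt(14196 + 2*I*sqrt(53)) ≈ 119.15 + 0.0611*I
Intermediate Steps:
w = -60 (w = -5 - 1*55 = -5 - 55 = -60)
X(k) = 2*I*sqrt(53) (X(k) = sqrt(-212) = 2*I*sqrt(53))
sqrt(X(w) + 14196) = sqrt(2*I*sqrt(53) + 14196) = sqrt(14196 + 2*I*sqrt(53))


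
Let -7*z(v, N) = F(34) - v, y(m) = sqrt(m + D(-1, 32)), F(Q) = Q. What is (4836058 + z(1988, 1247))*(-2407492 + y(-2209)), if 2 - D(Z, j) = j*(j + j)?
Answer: -81504100865120/7 + 33854360*I*sqrt(4255)/7 ≈ -1.1643e+13 + 3.1548e+8*I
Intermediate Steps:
D(Z, j) = 2 - 2*j**2 (D(Z, j) = 2 - j*(j + j) = 2 - j*2*j = 2 - 2*j**2)
y(m) = sqrt(-2046 + m) (y(m) = sqrt(m + (2 - 2*32**2)) = sqrt(m + (2 - 2*1024)) = sqrt(m + (2 - 2048)) = sqrt(m - 2046) = sqrt(-2046 + m))
z(v, N) = -34/7 + v/7 (z(v, N) = -(34 - v)/7 = -34/7 + v/7)
(4836058 + z(1988, 1247))*(-2407492 + y(-2209)) = (4836058 + (-34/7 + (1/7)*1988))*(-2407492 + sqrt(-2046 - 2209)) = (4836058 + (-34/7 + 284))*(-2407492 + sqrt(-4255)) = (4836058 + 1954/7)*(-2407492 + I*sqrt(4255)) = 33854360*(-2407492 + I*sqrt(4255))/7 = -81504100865120/7 + 33854360*I*sqrt(4255)/7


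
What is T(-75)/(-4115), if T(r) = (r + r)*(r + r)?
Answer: -4500/823 ≈ -5.4678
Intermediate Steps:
T(r) = 4*r² (T(r) = (2*r)*(2*r) = 4*r²)
T(-75)/(-4115) = (4*(-75)²)/(-4115) = (4*5625)*(-1/4115) = 22500*(-1/4115) = -4500/823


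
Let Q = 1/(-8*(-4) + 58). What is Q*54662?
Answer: 27331/45 ≈ 607.36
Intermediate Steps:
Q = 1/90 (Q = 1/(32 + 58) = 1/90 ≈ 0.011111)
Q*54662 = (1/90)*54662 = 27331/45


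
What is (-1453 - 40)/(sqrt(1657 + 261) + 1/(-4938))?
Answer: -7372434/46768212791 - 36405079092*sqrt(1918)/46768212791 ≈ -34.091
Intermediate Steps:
(-1453 - 40)/(sqrt(1657 + 261) + 1/(-4938)) = -1493/(sqrt(1918) - 1/4938) = -1493/(-1/4938 + sqrt(1918))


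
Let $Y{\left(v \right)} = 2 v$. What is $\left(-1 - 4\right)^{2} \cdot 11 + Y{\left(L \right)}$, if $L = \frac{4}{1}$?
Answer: $283$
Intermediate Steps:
$L = 4$ ($L = 4 \cdot 1 = 4$)
$\left(-1 - 4\right)^{2} \cdot 11 + Y{\left(L \right)} = \left(-1 - 4\right)^{2} \cdot 11 + 2 \cdot 4 = \left(-5\right)^{2} \cdot 11 + 8 = 25 \cdot 11 + 8 = 275 + 8 = 283$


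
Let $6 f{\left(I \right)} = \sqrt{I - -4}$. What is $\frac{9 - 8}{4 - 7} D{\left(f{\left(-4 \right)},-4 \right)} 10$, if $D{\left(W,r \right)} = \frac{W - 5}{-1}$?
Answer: $- \frac{50}{3} \approx -16.667$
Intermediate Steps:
$f{\left(I \right)} = \frac{\sqrt{4 + I}}{6}$ ($f{\left(I \right)} = \frac{\sqrt{I - -4}}{6} = \frac{\sqrt{I + \left(-1 + 5\right)}}{6} = \frac{\sqrt{I + 4}}{6} = \frac{\sqrt{4 + I}}{6}$)
$D{\left(W,r \right)} = 5 - W$ ($D{\left(W,r \right)} = \left(-5 + W\right) \left(-1\right) = 5 - W$)
$\frac{9 - 8}{4 - 7} D{\left(f{\left(-4 \right)},-4 \right)} 10 = \frac{9 - 8}{4 - 7} \left(5 - \frac{\sqrt{4 - 4}}{6}\right) 10 = 1 \frac{1}{-3} \left(5 - \frac{\sqrt{0}}{6}\right) 10 = 1 \left(- \frac{1}{3}\right) \left(5 - \frac{1}{6} \cdot 0\right) 10 = - \frac{5 - 0}{3} \cdot 10 = - \frac{5 + 0}{3} \cdot 10 = \left(- \frac{1}{3}\right) 5 \cdot 10 = \left(- \frac{5}{3}\right) 10 = - \frac{50}{3}$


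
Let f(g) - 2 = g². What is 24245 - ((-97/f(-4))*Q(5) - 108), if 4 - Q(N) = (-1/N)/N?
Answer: 10968647/450 ≈ 24375.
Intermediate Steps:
Q(N) = 4 + N⁻² (Q(N) = 4 - (-1/N)/N = 4 - (-1)/N² = 4 + N⁻²)
f(g) = 2 + g²
24245 - ((-97/f(-4))*Q(5) - 108) = 24245 - ((-97/(2 + (-4)²))*(4 + 5⁻²) - 108) = 24245 - ((-97/(2 + 16))*(4 + 1/25) - 108) = 24245 - (-97/18*(101/25) - 108) = 24245 - (-97*1/18*(101/25) - 108) = 24245 - (-97/18*101/25 - 108) = 24245 - (-9797/450 - 108) = 24245 - 1*(-58397/450) = 24245 + 58397/450 = 10968647/450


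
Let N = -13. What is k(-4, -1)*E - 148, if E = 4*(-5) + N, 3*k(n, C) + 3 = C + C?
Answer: -93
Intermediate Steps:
k(n, C) = -1 + 2*C/3 (k(n, C) = -1 + (C + C)/3 = -1 + (2*C)/3 = -1 + 2*C/3)
E = -33 (E = 4*(-5) - 13 = -20 - 13 = -33)
k(-4, -1)*E - 148 = (-1 + (⅔)*(-1))*(-33) - 148 = (-1 - ⅔)*(-33) - 148 = -5/3*(-33) - 148 = 55 - 148 = -93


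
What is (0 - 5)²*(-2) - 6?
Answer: -56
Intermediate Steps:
(0 - 5)²*(-2) - 6 = (-5)²*(-2) - 6 = 25*(-2) - 6 = -50 - 6 = -56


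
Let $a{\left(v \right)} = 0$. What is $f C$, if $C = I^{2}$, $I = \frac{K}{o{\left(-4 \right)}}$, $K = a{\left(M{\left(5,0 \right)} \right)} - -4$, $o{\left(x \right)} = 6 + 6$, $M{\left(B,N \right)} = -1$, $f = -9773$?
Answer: $- \frac{9773}{9} \approx -1085.9$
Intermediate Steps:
$o{\left(x \right)} = 12$
$K = 4$ ($K = 0 - -4 = 0 + 4 = 4$)
$I = \frac{1}{3}$ ($I = \frac{4}{12} = 4 \cdot \frac{1}{12} = \frac{1}{3} \approx 0.33333$)
$C = \frac{1}{9}$ ($C = \left(\frac{1}{3}\right)^{2} = \frac{1}{9} \approx 0.11111$)
$f C = \left(-9773\right) \frac{1}{9} = - \frac{9773}{9}$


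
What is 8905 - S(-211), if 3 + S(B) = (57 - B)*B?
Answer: 65456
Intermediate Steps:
S(B) = -3 + B*(57 - B) (S(B) = -3 + (57 - B)*B = -3 + B*(57 - B))
8905 - S(-211) = 8905 - (-3 - 1*(-211)**2 + 57*(-211)) = 8905 - (-3 - 1*44521 - 12027) = 8905 - (-3 - 44521 - 12027) = 8905 - 1*(-56551) = 8905 + 56551 = 65456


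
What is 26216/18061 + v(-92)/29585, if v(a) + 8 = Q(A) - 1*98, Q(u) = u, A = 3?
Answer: 773740077/534334685 ≈ 1.4480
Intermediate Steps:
v(a) = -103 (v(a) = -8 + (3 - 1*98) = -8 + (3 - 98) = -8 - 95 = -103)
26216/18061 + v(-92)/29585 = 26216/18061 - 103/29585 = 773740077/534334685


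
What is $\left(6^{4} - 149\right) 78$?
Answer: $89466$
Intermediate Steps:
$\left(6^{4} - 149\right) 78 = \left(1296 - 149\right) 78 = 1147 \cdot 78 = 89466$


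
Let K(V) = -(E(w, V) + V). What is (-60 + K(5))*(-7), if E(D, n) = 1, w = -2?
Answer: 462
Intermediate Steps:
K(V) = -1 - V (K(V) = -(1 + V) = -1 - V)
(-60 + K(5))*(-7) = (-60 + (-1 - 1*5))*(-7) = (-60 + (-1 - 5))*(-7) = (-60 - 6)*(-7) = -66*(-7) = 462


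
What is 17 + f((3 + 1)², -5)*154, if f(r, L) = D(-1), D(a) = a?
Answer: -137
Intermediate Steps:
f(r, L) = -1
17 + f((3 + 1)², -5)*154 = 17 - 1*154 = 17 - 154 = -137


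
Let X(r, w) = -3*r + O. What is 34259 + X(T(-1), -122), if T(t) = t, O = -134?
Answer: 34128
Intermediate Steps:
X(r, w) = -134 - 3*r (X(r, w) = -3*r - 134 = -134 - 3*r)
34259 + X(T(-1), -122) = 34259 + (-134 - 3*(-1)) = 34259 + (-134 + 3) = 34259 - 131 = 34128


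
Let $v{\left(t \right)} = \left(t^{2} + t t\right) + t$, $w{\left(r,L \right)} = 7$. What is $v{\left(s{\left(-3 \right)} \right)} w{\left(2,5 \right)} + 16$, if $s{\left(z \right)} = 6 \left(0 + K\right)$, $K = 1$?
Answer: $562$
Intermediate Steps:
$s{\left(z \right)} = 6$ ($s{\left(z \right)} = 6 \left(0 + 1\right) = 6 \cdot 1 = 6$)
$v{\left(t \right)} = t + 2 t^{2}$ ($v{\left(t \right)} = \left(t^{2} + t^{2}\right) + t = 2 t^{2} + t = t + 2 t^{2}$)
$v{\left(s{\left(-3 \right)} \right)} w{\left(2,5 \right)} + 16 = 6 \left(1 + 2 \cdot 6\right) 7 + 16 = 6 \left(1 + 12\right) 7 + 16 = 6 \cdot 13 \cdot 7 + 16 = 78 \cdot 7 + 16 = 546 + 16 = 562$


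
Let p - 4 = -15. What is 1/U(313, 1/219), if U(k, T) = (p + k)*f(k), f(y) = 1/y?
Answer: 313/302 ≈ 1.0364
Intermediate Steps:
p = -11 (p = 4 - 15 = -11)
U(k, T) = (-11 + k)/k
1/U(313, 1/219) = 1/((-11 + 313)/313) = 1/((1/313)*302) = 1/(302/313) = 313/302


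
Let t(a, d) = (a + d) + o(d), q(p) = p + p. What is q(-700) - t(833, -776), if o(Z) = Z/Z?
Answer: -1458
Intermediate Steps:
o(Z) = 1
q(p) = 2*p
t(a, d) = 1 + a + d (t(a, d) = (a + d) + 1 = 1 + a + d)
q(-700) - t(833, -776) = 2*(-700) - (1 + 833 - 776) = -1400 - 1*58 = -1400 - 58 = -1458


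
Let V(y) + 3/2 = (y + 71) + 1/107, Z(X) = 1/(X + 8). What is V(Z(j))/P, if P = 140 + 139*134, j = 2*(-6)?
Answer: 29643/8031848 ≈ 0.0036907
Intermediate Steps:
j = -12
P = 18766 (P = 140 + 18626 = 18766)
Z(X) = 1/(8 + X)
V(y) = 14875/214 + y (V(y) = -3/2 + ((y + 71) + 1/107) = -3/2 + ((71 + y) + 1/107) = -3/2 + (7598/107 + y) = 14875/214 + y)
V(Z(j))/P = (14875/214 + 1/(8 - 12))/18766 = (14875/214 + 1/(-4))*(1/18766) = (14875/214 - ¼)*(1/18766) = (29643/428)*(1/18766) = 29643/8031848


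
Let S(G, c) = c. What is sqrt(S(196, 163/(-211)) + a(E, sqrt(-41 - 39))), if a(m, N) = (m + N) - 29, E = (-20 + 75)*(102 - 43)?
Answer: sqrt(143145143 + 178084*I*sqrt(5))/211 ≈ 56.703 + 0.078869*I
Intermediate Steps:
E = 3245 (E = 55*59 = 3245)
a(m, N) = -29 + N + m (a(m, N) = (N + m) - 29 = -29 + N + m)
sqrt(S(196, 163/(-211)) + a(E, sqrt(-41 - 39))) = sqrt(163/(-211) + (-29 + sqrt(-41 - 39) + 3245)) = sqrt(163*(-1/211) + (-29 + sqrt(-80) + 3245)) = sqrt(-163/211 + (-29 + 4*I*sqrt(5) + 3245)) = sqrt(-163/211 + (3216 + 4*I*sqrt(5))) = sqrt(678413/211 + 4*I*sqrt(5))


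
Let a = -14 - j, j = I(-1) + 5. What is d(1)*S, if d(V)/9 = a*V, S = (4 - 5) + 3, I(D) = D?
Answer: -324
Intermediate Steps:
j = 4 (j = -1 + 5 = 4)
S = 2 (S = -1 + 3 = 2)
a = -18 (a = -14 - 1*4 = -14 - 4 = -18)
d(V) = -162*V (d(V) = 9*(-18*V) = -162*V)
d(1)*S = -162*1*2 = -162*2 = -324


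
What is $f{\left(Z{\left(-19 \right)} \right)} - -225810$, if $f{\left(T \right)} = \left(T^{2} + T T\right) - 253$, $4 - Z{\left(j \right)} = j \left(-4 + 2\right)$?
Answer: $227869$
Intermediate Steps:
$Z{\left(j \right)} = 4 + 2 j$ ($Z{\left(j \right)} = 4 - j \left(-4 + 2\right) = 4 - j \left(-2\right) = 4 - - 2 j = 4 + 2 j$)
$f{\left(T \right)} = -253 + 2 T^{2}$ ($f{\left(T \right)} = \left(T^{2} + T^{2}\right) - 253 = 2 T^{2} - 253 = -253 + 2 T^{2}$)
$f{\left(Z{\left(-19 \right)} \right)} - -225810 = \left(-253 + 2 \left(4 + 2 \left(-19\right)\right)^{2}\right) - -225810 = \left(-253 + 2 \left(4 - 38\right)^{2}\right) + 225810 = \left(-253 + 2 \left(-34\right)^{2}\right) + 225810 = \left(-253 + 2 \cdot 1156\right) + 225810 = \left(-253 + 2312\right) + 225810 = 2059 + 225810 = 227869$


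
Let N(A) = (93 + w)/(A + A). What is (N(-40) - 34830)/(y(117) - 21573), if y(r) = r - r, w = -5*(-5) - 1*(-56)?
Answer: 464429/287640 ≈ 1.6146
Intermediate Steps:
w = 81 (w = 25 + 56 = 81)
y(r) = 0
N(A) = 87/A (N(A) = (93 + 81)/(A + A) = 174/((2*A)) = 174*(1/(2*A)) = 87/A)
(N(-40) - 34830)/(y(117) - 21573) = (87/(-40) - 34830)/(0 - 21573) = (87*(-1/40) - 34830)/(-21573) = (-87/40 - 34830)*(-1/21573) = -1393287/40*(-1/21573) = 464429/287640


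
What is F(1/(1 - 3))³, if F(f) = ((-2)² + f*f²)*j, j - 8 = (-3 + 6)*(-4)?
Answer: -29791/8 ≈ -3723.9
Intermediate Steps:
j = -4 (j = 8 + (-3 + 6)*(-4) = 8 + 3*(-4) = 8 - 12 = -4)
F(f) = -16 - 4*f³ (F(f) = ((-2)² + f*f²)*(-4) = (4 + f³)*(-4) = -16 - 4*f³)
F(1/(1 - 3))³ = (-16 - 4/(1 - 3)³)³ = (-16 - 4*(1/(-2))³)³ = (-16 - 4*(-½)³)³ = (-16 - 4*(-⅛))³ = (-16 + ½)³ = (-31/2)³ = -29791/8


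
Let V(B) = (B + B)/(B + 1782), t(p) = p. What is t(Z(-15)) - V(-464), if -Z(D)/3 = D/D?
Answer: -1513/659 ≈ -2.2959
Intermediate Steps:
Z(D) = -3 (Z(D) = -3*D/D = -3*1 = -3)
V(B) = 2*B/(1782 + B) (V(B) = (2*B)/(1782 + B) = 2*B/(1782 + B))
t(Z(-15)) - V(-464) = -3 - 2*(-464)/(1782 - 464) = -3 - 2*(-464)/1318 = -3 - 1*(-464/659) = -3 + 464/659 = -1513/659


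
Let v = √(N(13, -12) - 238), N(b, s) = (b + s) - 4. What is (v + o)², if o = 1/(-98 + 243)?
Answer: -5067024/21025 + 2*I*√241/145 ≈ -241.0 + 0.21413*I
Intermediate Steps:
N(b, s) = -4 + b + s
v = I*√241 (v = √((-4 + 13 - 12) - 238) = √(-3 - 238) = √(-241) = I*√241 ≈ 15.524*I)
o = 1/145 ≈ 0.0068966
(v + o)² = (I*√241 + 1/145)² = (1/145 + I*√241)²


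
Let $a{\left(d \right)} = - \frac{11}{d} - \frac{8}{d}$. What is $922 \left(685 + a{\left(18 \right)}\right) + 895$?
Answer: $\frac{5683426}{9} \approx 6.3149 \cdot 10^{5}$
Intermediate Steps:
$a{\left(d \right)} = - \frac{19}{d}$
$922 \left(685 + a{\left(18 \right)}\right) + 895 = 922 \left(685 - \frac{19}{18}\right) + 895 = 922 \cdot \frac{12311}{18} + 895 = \frac{5675371}{9} + 895 = \frac{5683426}{9}$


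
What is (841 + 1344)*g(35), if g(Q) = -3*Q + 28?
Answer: -168245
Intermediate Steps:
g(Q) = 28 - 3*Q
(841 + 1344)*g(35) = (841 + 1344)*(28 - 3*35) = 2185*(28 - 105) = 2185*(-77) = -168245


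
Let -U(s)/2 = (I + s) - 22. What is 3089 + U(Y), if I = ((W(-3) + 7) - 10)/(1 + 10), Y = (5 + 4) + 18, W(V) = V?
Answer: 33881/11 ≈ 3080.1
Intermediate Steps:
Y = 27 (Y = 9 + 18 = 27)
I = -6/11 (I = ((-3 + 7) - 10)/(1 + 10) = (4 - 10)/11 = -6*1/11 = -6/11 ≈ -0.54545)
U(s) = 496/11 - 2*s (U(s) = -2*((-6/11 + s) - 22) = -2*(-248/11 + s) = 496/11 - 2*s)
3089 + U(Y) = 3089 + (496/11 - 2*27) = 3089 + (496/11 - 54) = 3089 - 98/11 = 33881/11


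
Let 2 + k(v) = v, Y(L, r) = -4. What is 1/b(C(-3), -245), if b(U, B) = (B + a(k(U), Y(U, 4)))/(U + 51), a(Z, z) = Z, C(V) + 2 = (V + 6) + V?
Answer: -49/249 ≈ -0.19679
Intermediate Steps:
C(V) = 4 + 2*V (C(V) = -2 + ((V + 6) + V) = -2 + ((6 + V) + V) = -2 + (6 + 2*V) = 4 + 2*V)
k(v) = -2 + v
b(U, B) = (-2 + B + U)/(51 + U) (b(U, B) = (B + (-2 + U))/(U + 51) = (-2 + B + U)/(51 + U))
1/b(C(-3), -245) = 1/((-2 - 245 + (4 + 2*(-3)))/(51 + (4 + 2*(-3)))) = 1/((-2 - 245 + (4 - 6))/(51 + (4 - 6))) = 1/((-2 - 245 - 2)/(51 - 2)) = 1/(-249/49) = -49/249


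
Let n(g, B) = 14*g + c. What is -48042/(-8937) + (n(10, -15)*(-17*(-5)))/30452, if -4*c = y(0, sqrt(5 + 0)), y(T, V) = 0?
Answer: 131699/22839 ≈ 5.7664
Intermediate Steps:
c = 0 (c = -1/4*0 = 0)
n(g, B) = 14*g (n(g, B) = 14*g + 0 = 14*g)
-48042/(-8937) + (n(10, -15)*(-17*(-5)))/30452 = -48042/(-8937) + ((14*10)*(-17*(-5)))/30452 = -48042*(-1/8937) + (140*85)*(1/30452) = 5338/993 + 11900*(1/30452) = 5338/993 + 2975/7613 = 131699/22839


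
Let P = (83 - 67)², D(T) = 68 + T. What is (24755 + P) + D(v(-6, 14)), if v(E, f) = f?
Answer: 25093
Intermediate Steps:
P = 256 (P = 16² = 256)
(24755 + P) + D(v(-6, 14)) = (24755 + 256) + (68 + 14) = 25011 + 82 = 25093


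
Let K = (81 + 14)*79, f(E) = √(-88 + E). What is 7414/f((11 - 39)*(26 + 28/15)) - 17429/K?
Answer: -17429/7505 - 337*I*√12210/148 ≈ -2.3223 - 251.61*I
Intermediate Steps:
K = 7505 (K = 95*79 = 7505)
7414/f((11 - 39)*(26 + 28/15)) - 17429/K = 7414/(√(-88 + (11 - 39)*(26 + 28/15))) - 17429/7505 = 7414/(√(-88 - 28*(26 + 28*(1/15)))) - 17429*1/7505 = 7414/(√(-88 - 28*(26 + 28/15))) - 17429/7505 = 7414/(√(-88 - 28*418/15)) - 17429/7505 = 7414/(√(-88 - 11704/15)) - 17429/7505 = 7414/(√(-13024/15)) - 17429/7505 = 7414/((4*I*√12210/15)) - 17429/7505 = 7414*(-I*√12210/3256) - 17429/7505 = -337*I*√12210/148 - 17429/7505 = -17429/7505 - 337*I*√12210/148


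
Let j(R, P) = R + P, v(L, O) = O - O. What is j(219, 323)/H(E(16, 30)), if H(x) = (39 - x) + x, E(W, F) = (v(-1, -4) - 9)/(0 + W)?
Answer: 542/39 ≈ 13.897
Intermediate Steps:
v(L, O) = 0
E(W, F) = -9/W (E(W, F) = (0 - 9)/(0 + W) = -9/W)
H(x) = 39
j(R, P) = P + R
j(219, 323)/H(E(16, 30)) = (323 + 219)/39 = 542*(1/39) = 542/39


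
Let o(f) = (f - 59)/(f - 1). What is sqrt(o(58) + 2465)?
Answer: 2*sqrt(2002182)/57 ≈ 49.649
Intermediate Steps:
o(f) = (-59 + f)/(-1 + f)
sqrt(o(58) + 2465) = sqrt((-59 + 58)/(-1 + 58) + 2465) = sqrt(-1/57 + 2465) = sqrt(140504/57) = 2*sqrt(2002182)/57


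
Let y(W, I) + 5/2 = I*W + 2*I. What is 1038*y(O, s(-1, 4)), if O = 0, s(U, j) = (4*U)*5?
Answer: -44115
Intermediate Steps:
s(U, j) = 20*U
y(W, I) = -5/2 + 2*I + I*W (y(W, I) = -5/2 + (I*W + 2*I) = -5/2 + (2*I + I*W) = -5/2 + 2*I + I*W)
1038*y(O, s(-1, 4)) = 1038*(-5/2 + 2*(20*(-1)) + (20*(-1))*0) = 1038*(-5/2 + 2*(-20) - 20*0) = 1038*(-5/2 - 40 + 0) = 1038*(-85/2) = -44115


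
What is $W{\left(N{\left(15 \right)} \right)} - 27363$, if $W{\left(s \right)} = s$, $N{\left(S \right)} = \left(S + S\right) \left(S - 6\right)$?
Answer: $-27093$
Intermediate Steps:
$N{\left(S \right)} = 2 S \left(-6 + S\right)$
$W{\left(N{\left(15 \right)} \right)} - 27363 = 2 \cdot 15 \left(-6 + 15\right) - 27363 = 2 \cdot 15 \cdot 9 - 27363 = 270 - 27363 = -27093$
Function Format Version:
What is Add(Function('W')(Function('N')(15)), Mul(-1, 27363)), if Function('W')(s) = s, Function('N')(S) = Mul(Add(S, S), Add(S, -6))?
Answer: -27093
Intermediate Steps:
Function('N')(S) = Mul(2, S, Add(-6, S)) (Function('N')(S) = Mul(Mul(2, S), Add(-6, S)) = Mul(2, S, Add(-6, S)))
Add(Function('W')(Function('N')(15)), Mul(-1, 27363)) = Add(Mul(2, 15, Add(-6, 15)), Mul(-1, 27363)) = Add(Mul(2, 15, 9), -27363) = Add(270, -27363) = -27093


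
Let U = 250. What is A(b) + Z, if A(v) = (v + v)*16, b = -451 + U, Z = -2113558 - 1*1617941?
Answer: -3737931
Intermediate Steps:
Z = -3731499 (Z = -2113558 - 1617941 = -3731499)
b = -201 (b = -451 + 250 = -201)
A(v) = 32*v (A(v) = (2*v)*16 = 32*v)
A(b) + Z = 32*(-201) - 3731499 = -6432 - 3731499 = -3737931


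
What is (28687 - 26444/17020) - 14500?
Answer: 60359074/4255 ≈ 14185.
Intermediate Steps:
(28687 - 26444/17020) - 14500 = (28687 - 26444*1/17020) - 14500 = (28687 - 6611/4255) - 14500 = 122056574/4255 - 14500 = 60359074/4255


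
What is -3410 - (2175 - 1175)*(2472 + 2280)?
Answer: -4755410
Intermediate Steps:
-3410 - (2175 - 1175)*(2472 + 2280) = -3410 - 1000*4752 = -3410 - 1*4752000 = -3410 - 4752000 = -4755410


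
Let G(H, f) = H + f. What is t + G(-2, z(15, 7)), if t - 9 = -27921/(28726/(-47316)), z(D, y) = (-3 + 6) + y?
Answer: 660799189/14363 ≈ 46007.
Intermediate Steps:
z(D, y) = 3 + y
t = 660684285/14363 (t = 9 - 27921/(28726/(-47316)) = 9 - 27921/(28726*(-1/47316)) = 9 - 27921/(-14363/23658) = 9 - 27921*(-23658/14363) = 9 + 660555018/14363 = 660684285/14363 ≈ 45999.)
t + G(-2, z(15, 7)) = 660684285/14363 + (-2 + (3 + 7)) = 660684285/14363 + (-2 + 10) = 660684285/14363 + 8 = 660799189/14363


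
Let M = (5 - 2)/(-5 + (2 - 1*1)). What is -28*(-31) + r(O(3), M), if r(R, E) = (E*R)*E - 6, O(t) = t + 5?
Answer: 1733/2 ≈ 866.50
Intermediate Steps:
O(t) = 5 + t
M = -¾ (M = 3/(-5 + (2 - 1)) = 3/(-5 + 1) = 3/(-4) = 3*(-¼) = -¾ ≈ -0.75000)
r(R, E) = -6 + R*E² (r(R, E) = R*E² - 6 = -6 + R*E²)
-28*(-31) + r(O(3), M) = -28*(-31) + (-6 + (5 + 3)*(-¾)²) = 868 + (-6 + 8*(9/16)) = 868 + (-6 + 9/2) = 868 - 3/2 = 1733/2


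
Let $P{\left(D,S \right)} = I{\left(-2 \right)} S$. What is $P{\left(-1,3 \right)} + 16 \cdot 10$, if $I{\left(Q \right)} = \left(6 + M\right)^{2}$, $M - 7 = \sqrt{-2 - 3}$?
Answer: $652 + 78 i \sqrt{5} \approx 652.0 + 174.41 i$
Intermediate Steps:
$M = 7 + i \sqrt{5}$ ($M = 7 + \sqrt{-2 - 3} = 7 + \sqrt{-5} = 7 + i \sqrt{5} \approx 7.0 + 2.2361 i$)
$I{\left(Q \right)} = \left(13 + i \sqrt{5}\right)^{2}$ ($I{\left(Q \right)} = \left(6 + \left(7 + i \sqrt{5}\right)\right)^{2} = \left(13 + i \sqrt{5}\right)^{2}$)
$P{\left(D,S \right)} = S \left(13 + i \sqrt{5}\right)^{2}$ ($P{\left(D,S \right)} = \left(13 + i \sqrt{5}\right)^{2} S = S \left(13 + i \sqrt{5}\right)^{2}$)
$P{\left(-1,3 \right)} + 16 \cdot 10 = 3 \left(13 + i \sqrt{5}\right)^{2} + 16 \cdot 10 = 3 \left(13 + i \sqrt{5}\right)^{2} + 160 = 160 + 3 \left(13 + i \sqrt{5}\right)^{2}$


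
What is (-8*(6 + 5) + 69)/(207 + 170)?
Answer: -19/377 ≈ -0.050398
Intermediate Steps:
(-8*(6 + 5) + 69)/(207 + 170) = (-8*11 + 69)/377 = (-88 + 69)*(1/377) = -19*1/377 = -19/377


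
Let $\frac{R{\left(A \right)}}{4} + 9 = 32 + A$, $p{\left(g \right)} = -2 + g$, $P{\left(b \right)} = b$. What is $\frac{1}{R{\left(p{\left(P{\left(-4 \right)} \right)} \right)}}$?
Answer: $\frac{1}{68} \approx 0.014706$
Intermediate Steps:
$R{\left(A \right)} = 92 + 4 A$ ($R{\left(A \right)} = -36 + 4 \left(32 + A\right) = -36 + \left(128 + 4 A\right) = 92 + 4 A$)
$\frac{1}{R{\left(p{\left(P{\left(-4 \right)} \right)} \right)}} = \frac{1}{92 + 4 \left(-2 - 4\right)} = \frac{1}{92 + 4 \left(-6\right)} = \frac{1}{92 - 24} = \frac{1}{68}$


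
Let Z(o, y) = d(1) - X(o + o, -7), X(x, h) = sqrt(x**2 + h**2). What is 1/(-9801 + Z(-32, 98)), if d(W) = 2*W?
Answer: -9799/96016256 + sqrt(4145)/96016256 ≈ -0.00010139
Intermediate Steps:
X(x, h) = sqrt(h**2 + x**2)
Z(o, y) = 2 - sqrt(49 + 4*o**2) (Z(o, y) = 2*1 - sqrt((-7)**2 + (o + o)**2) = 2 - sqrt(49 + (2*o)**2) = 2 - sqrt(49 + 4*o**2))
1/(-9801 + Z(-32, 98)) = 1/(-9801 + (2 - sqrt(49 + 4*(-32)**2))) = 1/(-9801 + (2 - sqrt(49 + 4*1024))) = 1/(-9801 + (2 - sqrt(49 + 4096))) = 1/(-9801 + (2 - sqrt(4145))) = 1/(-9799 - sqrt(4145))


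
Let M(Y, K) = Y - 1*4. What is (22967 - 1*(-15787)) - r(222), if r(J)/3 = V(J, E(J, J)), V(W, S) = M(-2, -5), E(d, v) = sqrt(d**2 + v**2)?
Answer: 38772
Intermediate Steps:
M(Y, K) = -4 + Y (M(Y, K) = Y - 4 = -4 + Y)
V(W, S) = -6 (V(W, S) = -4 - 2 = -6)
r(J) = -18 (r(J) = 3*(-6) = -18)
(22967 - 1*(-15787)) - r(222) = (22967 - 1*(-15787)) - 1*(-18) = (22967 + 15787) + 18 = 38754 + 18 = 38772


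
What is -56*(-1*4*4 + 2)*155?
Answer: 121520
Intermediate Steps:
-56*(-1*4*4 + 2)*155 = -56*(-4*4 + 2)*155 = -56*(-16 + 2)*155 = -56*(-14)*155 = 784*155 = 121520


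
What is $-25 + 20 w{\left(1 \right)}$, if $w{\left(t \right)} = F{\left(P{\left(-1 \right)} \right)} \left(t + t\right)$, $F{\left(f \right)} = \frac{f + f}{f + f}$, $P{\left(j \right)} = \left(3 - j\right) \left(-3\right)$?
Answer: $15$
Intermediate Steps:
$P{\left(j \right)} = -9 + 3 j$
$F{\left(f \right)} = 1$ ($F{\left(f \right)} = \frac{2 f}{2 f} = 2 f \frac{1}{2 f} = 1$)
$w{\left(t \right)} = 2 t$ ($w{\left(t \right)} = 1 \left(t + t\right) = 1 \cdot 2 t = 2 t$)
$-25 + 20 w{\left(1 \right)} = -25 + 20 \cdot 2 \cdot 1 = -25 + 20 \cdot 2 = -25 + 40 = 15$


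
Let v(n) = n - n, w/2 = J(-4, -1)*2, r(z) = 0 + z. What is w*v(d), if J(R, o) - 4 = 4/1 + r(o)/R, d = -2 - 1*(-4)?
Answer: 0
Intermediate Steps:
r(z) = z
d = 2 (d = -2 + 4 = 2)
J(R, o) = 8 + o/R (J(R, o) = 4 + (4/1 + o/R) = 4 + (4*1 + o/R) = 4 + (4 + o/R) = 8 + o/R)
w = 33 (w = 2*((8 - 1/(-4))*2) = 2*((8 - 1*(-¼))*2) = 2*((8 + ¼)*2) = 2*((33/4)*2) = 2*(33/2) = 33)
v(n) = 0
w*v(d) = 33*0 = 0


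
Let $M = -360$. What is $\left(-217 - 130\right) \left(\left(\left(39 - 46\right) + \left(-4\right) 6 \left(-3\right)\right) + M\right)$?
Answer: $102365$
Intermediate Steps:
$\left(-217 - 130\right) \left(\left(\left(39 - 46\right) + \left(-4\right) 6 \left(-3\right)\right) + M\right) = \left(-217 - 130\right) \left(\left(\left(39 - 46\right) + \left(-4\right) 6 \left(-3\right)\right) - 360\right) = - 347 \left(\left(-7 - -72\right) - 360\right) = - 347 \left(\left(-7 + 72\right) - 360\right) = - 347 \left(65 - 360\right) = \left(-347\right) \left(-295\right) = 102365$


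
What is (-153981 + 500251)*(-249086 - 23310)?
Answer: -94322562920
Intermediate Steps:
(-153981 + 500251)*(-249086 - 23310) = 346270*(-272396) = -94322562920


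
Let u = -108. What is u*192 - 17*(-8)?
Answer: -20600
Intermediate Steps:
u*192 - 17*(-8) = -108*192 - 17*(-8) = -20736 + 136 = -20600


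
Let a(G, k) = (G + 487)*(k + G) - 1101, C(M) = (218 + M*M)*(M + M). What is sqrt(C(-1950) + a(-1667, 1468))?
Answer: I*sqrt(14830366481) ≈ 1.2178e+5*I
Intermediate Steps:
C(M) = 2*M*(218 + M**2) (C(M) = (218 + M**2)*(2*M) = 2*M*(218 + M**2))
a(G, k) = -1101 + (487 + G)*(G + k) (a(G, k) = (487 + G)*(G + k) - 1101 = -1101 + (487 + G)*(G + k))
sqrt(C(-1950) + a(-1667, 1468)) = sqrt(2*(-1950)*(218 + (-1950)**2) + (-1101 + (-1667)**2 + 487*(-1667) + 487*1468 - 1667*1468)) = sqrt(2*(-1950)*(218 + 3802500) + (-1101 + 2778889 - 811829 + 714916 - 2447156)) = sqrt(2*(-1950)*3802718 + 233719) = sqrt(-14830600200 + 233719) = sqrt(-14830366481) = I*sqrt(14830366481)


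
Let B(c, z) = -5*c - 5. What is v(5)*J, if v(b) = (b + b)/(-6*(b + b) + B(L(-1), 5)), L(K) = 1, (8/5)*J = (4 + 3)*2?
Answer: -5/4 ≈ -1.2500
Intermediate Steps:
J = 35/4 (J = 5*((4 + 3)*2)/8 = 5*(7*2)/8 = (5/8)*14 = 35/4 ≈ 8.7500)
B(c, z) = -5 - 5*c
v(b) = 2*b/(-10 - 12*b) (v(b) = (b + b)/(-6*(b + b) + (-5 - 5*1)) = (2*b)/(-12*b + (-5 - 5)) = (2*b)/(-12*b - 10) = (2*b)/(-10 - 12*b) = 2*b/(-10 - 12*b))
v(5)*J = -1*5/(5 + 6*5)*(35/4) = -1*5/(5 + 30)*(35/4) = -1*5/35*(35/4) = -1*5*1/35*(35/4) = -⅐*35/4 = -5/4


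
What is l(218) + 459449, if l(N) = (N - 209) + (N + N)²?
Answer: 649554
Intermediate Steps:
l(N) = -209 + N + 4*N² (l(N) = (-209 + N) + (2*N)² = (-209 + N) + 4*N² = -209 + N + 4*N²)
l(218) + 459449 = (-209 + 218 + 4*218²) + 459449 = (-209 + 218 + 4*47524) + 459449 = (-209 + 218 + 190096) + 459449 = 190105 + 459449 = 649554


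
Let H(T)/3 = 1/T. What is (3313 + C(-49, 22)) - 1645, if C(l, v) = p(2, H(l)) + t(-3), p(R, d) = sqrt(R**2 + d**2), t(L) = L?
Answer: 1665 + sqrt(9613)/49 ≈ 1667.0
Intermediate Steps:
H(T) = 3/T
C(l, v) = -3 + sqrt(4 + 9/l**2) (C(l, v) = sqrt(2**2 + (3/l)**2) - 3 = sqrt(4 + 9/l**2) - 3 = -3 + sqrt(4 + 9/l**2))
(3313 + C(-49, 22)) - 1645 = (3313 + (-3 + sqrt(4 + 9/(-49)**2))) - 1645 = (3313 + (-3 + sqrt(4 + 9*(1/2401)))) - 1645 = (3313 + (-3 + sqrt(4 + 9/2401))) - 1645 = (3313 + (-3 + sqrt(9613/2401))) - 1645 = (3313 + (-3 + sqrt(9613)/49)) - 1645 = (3310 + sqrt(9613)/49) - 1645 = 1665 + sqrt(9613)/49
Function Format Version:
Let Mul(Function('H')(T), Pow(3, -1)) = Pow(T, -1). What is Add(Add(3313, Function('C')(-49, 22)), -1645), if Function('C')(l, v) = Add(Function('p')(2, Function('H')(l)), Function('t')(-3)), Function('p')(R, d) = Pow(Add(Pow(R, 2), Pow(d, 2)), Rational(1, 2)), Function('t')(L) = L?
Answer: Add(1665, Mul(Rational(1, 49), Pow(9613, Rational(1, 2)))) ≈ 1667.0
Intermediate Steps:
Function('H')(T) = Mul(3, Pow(T, -1))
Function('C')(l, v) = Add(-3, Pow(Add(4, Mul(9, Pow(l, -2))), Rational(1, 2))) (Function('C')(l, v) = Add(Pow(Add(Pow(2, 2), Pow(Mul(3, Pow(l, -1)), 2)), Rational(1, 2)), -3) = Add(Pow(Add(4, Mul(9, Pow(l, -2))), Rational(1, 2)), -3) = Add(-3, Pow(Add(4, Mul(9, Pow(l, -2))), Rational(1, 2))))
Add(Add(3313, Function('C')(-49, 22)), -1645) = Add(Add(3313, Add(-3, Pow(Add(4, Mul(9, Pow(-49, -2))), Rational(1, 2)))), -1645) = Add(Add(3313, Add(-3, Pow(Add(4, Mul(9, Rational(1, 2401))), Rational(1, 2)))), -1645) = Add(Add(3313, Add(-3, Pow(Add(4, Rational(9, 2401)), Rational(1, 2)))), -1645) = Add(Add(3313, Add(-3, Pow(Rational(9613, 2401), Rational(1, 2)))), -1645) = Add(Add(3313, Add(-3, Mul(Rational(1, 49), Pow(9613, Rational(1, 2))))), -1645) = Add(Add(3310, Mul(Rational(1, 49), Pow(9613, Rational(1, 2)))), -1645) = Add(1665, Mul(Rational(1, 49), Pow(9613, Rational(1, 2))))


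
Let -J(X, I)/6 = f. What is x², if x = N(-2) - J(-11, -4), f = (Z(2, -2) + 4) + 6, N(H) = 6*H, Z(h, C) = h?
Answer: 3600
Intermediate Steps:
f = 12 (f = (2 + 4) + 6 = 6 + 6 = 12)
J(X, I) = -72 (J(X, I) = -6*12 = -72)
x = 60 (x = 6*(-2) - 1*(-72) = -12 + 72 = 60)
x² = 60² = 3600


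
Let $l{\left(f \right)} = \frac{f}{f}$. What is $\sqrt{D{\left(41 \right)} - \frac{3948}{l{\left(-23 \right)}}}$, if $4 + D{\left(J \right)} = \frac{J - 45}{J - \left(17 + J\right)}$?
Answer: $\frac{2 i \sqrt{285515}}{17} \approx 62.863 i$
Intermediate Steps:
$D{\left(J \right)} = - \frac{23}{17} - \frac{J}{17}$ ($D{\left(J \right)} = -4 + \frac{J - 45}{J - \left(17 + J\right)} = -4 + \frac{-45 + J}{-17} = -4 + \left(-45 + J\right) \left(- \frac{1}{17}\right) = -4 - \left(- \frac{45}{17} + \frac{J}{17}\right) = - \frac{23}{17} - \frac{J}{17}$)
$l{\left(f \right)} = 1$
$\sqrt{D{\left(41 \right)} - \frac{3948}{l{\left(-23 \right)}}} = \sqrt{\left(- \frac{23}{17} - \frac{41}{17}\right) - \frac{3948}{1}} = \sqrt{\left(- \frac{23}{17} - \frac{41}{17}\right) - 3948} = \sqrt{- \frac{64}{17} - 3948} = \sqrt{- \frac{67180}{17}} = \frac{2 i \sqrt{285515}}{17}$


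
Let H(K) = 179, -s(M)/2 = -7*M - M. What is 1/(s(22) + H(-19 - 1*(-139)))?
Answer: 1/531 ≈ 0.0018832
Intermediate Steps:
s(M) = 16*M (s(M) = -2*(-7*M - M) = -(-16)*M = 16*M)
1/(s(22) + H(-19 - 1*(-139))) = 1/(16*22 + 179) = 1/(352 + 179) = 1/531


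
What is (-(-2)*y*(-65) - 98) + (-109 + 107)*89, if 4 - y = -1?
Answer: -926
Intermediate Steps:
y = 5 (y = 4 - 1*(-1) = 4 + 1 = 5)
(-(-2)*y*(-65) - 98) + (-109 + 107)*89 = (-(-2)*5*(-65) - 98) + (-109 + 107)*89 = (-2*(-5)*(-65) - 98) - 2*89 = (10*(-65) - 98) - 178 = (-650 - 98) - 178 = -748 - 178 = -926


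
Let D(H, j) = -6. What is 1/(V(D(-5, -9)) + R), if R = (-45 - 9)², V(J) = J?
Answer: 1/2910 ≈ 0.00034364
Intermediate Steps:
R = 2916 (R = (-54)² = 2916)
1/(V(D(-5, -9)) + R) = 1/(-6 + 2916) = 1/2910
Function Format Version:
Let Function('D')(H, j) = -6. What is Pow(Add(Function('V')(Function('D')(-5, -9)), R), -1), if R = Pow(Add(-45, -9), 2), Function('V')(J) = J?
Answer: Rational(1, 2910) ≈ 0.00034364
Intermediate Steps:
R = 2916 (R = Pow(-54, 2) = 2916)
Pow(Add(Function('V')(Function('D')(-5, -9)), R), -1) = Pow(Add(-6, 2916), -1) = Pow(2910, -1) = Rational(1, 2910)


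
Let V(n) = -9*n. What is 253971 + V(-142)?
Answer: 255249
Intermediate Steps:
253971 + V(-142) = 253971 - 9*(-142) = 253971 + 1278 = 255249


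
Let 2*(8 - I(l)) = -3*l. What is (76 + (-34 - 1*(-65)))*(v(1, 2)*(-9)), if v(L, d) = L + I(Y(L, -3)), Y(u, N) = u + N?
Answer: -5778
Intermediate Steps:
Y(u, N) = N + u
I(l) = 8 + 3*l/2 (I(l) = 8 - (-3)*l/2 = 8 + 3*l/2)
v(L, d) = 7/2 + 5*L/2 (v(L, d) = L + (8 + 3*(-3 + L)/2) = L + (8 + (-9/2 + 3*L/2)) = L + (7/2 + 3*L/2) = 7/2 + 5*L/2)
(76 + (-34 - 1*(-65)))*(v(1, 2)*(-9)) = (76 + (-34 - 1*(-65)))*((7/2 + (5/2)*1)*(-9)) = (76 + (-34 + 65))*((7/2 + 5/2)*(-9)) = (76 + 31)*(6*(-9)) = 107*(-54) = -5778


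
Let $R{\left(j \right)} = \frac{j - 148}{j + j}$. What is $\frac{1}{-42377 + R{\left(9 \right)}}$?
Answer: $- \frac{18}{762925} \approx -2.3593 \cdot 10^{-5}$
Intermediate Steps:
$R{\left(j \right)} = \frac{-148 + j}{2 j}$
$\frac{1}{-42377 + R{\left(9 \right)}} = \frac{1}{-42377 + \frac{-148 + 9}{2 \cdot 9}} = \frac{1}{-42377 + \frac{1}{2} \cdot \frac{1}{9} \left(-139\right)} = \frac{1}{-42377 - \frac{139}{18}} = \frac{1}{- \frac{762925}{18}} = - \frac{18}{762925}$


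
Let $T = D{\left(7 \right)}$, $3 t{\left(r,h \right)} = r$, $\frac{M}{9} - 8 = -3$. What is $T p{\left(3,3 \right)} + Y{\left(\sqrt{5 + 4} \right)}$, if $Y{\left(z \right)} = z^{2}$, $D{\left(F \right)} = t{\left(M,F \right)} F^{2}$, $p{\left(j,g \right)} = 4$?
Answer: $2949$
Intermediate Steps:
$M = 45$ ($M = 72 + 9 \left(-3\right) = 72 - 27 = 45$)
$t{\left(r,h \right)} = \frac{r}{3}$
$D{\left(F \right)} = 15 F^{2}$ ($D{\left(F \right)} = \frac{1}{3} \cdot 45 F^{2} = 15 F^{2}$)
$T = 735$ ($T = 15 \cdot 7^{2} = 15 \cdot 49 = 735$)
$T p{\left(3,3 \right)} + Y{\left(\sqrt{5 + 4} \right)} = 735 \cdot 4 + \left(\sqrt{5 + 4}\right)^{2} = 2940 + \left(\sqrt{9}\right)^{2} = 2940 + 3^{2} = 2940 + 9 = 2949$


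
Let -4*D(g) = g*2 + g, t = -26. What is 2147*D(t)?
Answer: 83733/2 ≈ 41867.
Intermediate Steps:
D(g) = -3*g/4 (D(g) = -(g*2 + g)/4 = -(2*g + g)/4 = -3*g/4)
2147*D(t) = 2147*(-3/4*(-26)) = 2147*(39/2) = 83733/2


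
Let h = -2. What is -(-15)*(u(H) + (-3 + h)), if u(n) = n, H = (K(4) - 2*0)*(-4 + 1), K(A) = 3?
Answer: -210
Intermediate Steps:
H = -9 (H = (3 - 2*0)*(-4 + 1) = (3 + 0)*(-3) = 3*(-3) = -9)
-(-15)*(u(H) + (-3 + h)) = -(-15)*(-9 + (-3 - 2)) = -(-15)*(-9 - 5) = -(-15)*(-14) = -1*210 = -210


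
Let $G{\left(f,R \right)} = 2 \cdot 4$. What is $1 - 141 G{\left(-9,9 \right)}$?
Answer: $-1127$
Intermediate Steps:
$G{\left(f,R \right)} = 8$
$1 - 141 G{\left(-9,9 \right)} = 1 - 1128 = -1127$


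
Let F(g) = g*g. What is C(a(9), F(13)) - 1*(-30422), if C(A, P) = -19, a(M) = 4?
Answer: 30403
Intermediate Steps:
F(g) = g²
C(a(9), F(13)) - 1*(-30422) = -19 - 1*(-30422) = -19 + 30422 = 30403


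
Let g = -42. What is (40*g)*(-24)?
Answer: 40320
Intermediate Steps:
(40*g)*(-24) = (40*(-42))*(-24) = -1680*(-24) = 40320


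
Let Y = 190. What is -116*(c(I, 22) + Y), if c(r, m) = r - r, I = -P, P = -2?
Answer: -22040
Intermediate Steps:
I = 2 (I = -1*(-2) = 2)
c(r, m) = 0
-116*(c(I, 22) + Y) = -116*(0 + 190) = -116*190 = -22040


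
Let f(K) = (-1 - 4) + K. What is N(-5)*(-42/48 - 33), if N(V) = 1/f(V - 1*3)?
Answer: 271/104 ≈ 2.6058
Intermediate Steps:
f(K) = -5 + K
N(V) = 1/(-8 + V) (N(V) = 1/(-5 + (V - 1*3)) = 1/(-5 + (V - 3)) = 1/(-5 + (-3 + V)) = 1/(-8 + V))
N(-5)*(-42/48 - 33) = (-42/48 - 33)/(-8 - 5) = (-42*1/48 - 33)/(-13) = -(-7/8 - 33)/13 = -1/13*(-271/8) = 271/104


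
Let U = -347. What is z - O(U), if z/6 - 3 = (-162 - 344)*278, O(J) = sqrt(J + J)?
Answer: -843990 - I*sqrt(694) ≈ -8.4399e+5 - 26.344*I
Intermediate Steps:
O(J) = sqrt(2)*sqrt(J) (O(J) = sqrt(2*J) = sqrt(2)*sqrt(J))
z = -843990 (z = 18 + 6*((-162 - 344)*278) = 18 + 6*(-506*278) = 18 + 6*(-140668) = 18 - 844008 = -843990)
z - O(U) = -843990 - sqrt(2)*sqrt(-347) = -843990 - sqrt(2)*I*sqrt(347) = -843990 - I*sqrt(694)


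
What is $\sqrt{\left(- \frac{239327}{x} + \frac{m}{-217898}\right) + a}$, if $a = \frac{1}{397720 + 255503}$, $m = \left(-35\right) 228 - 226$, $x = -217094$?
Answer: $\frac{\sqrt{272143405478023661062300303462098}}{15450144191365938} \approx 1.0677$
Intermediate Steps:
$m = -8206$ ($m = -7980 - 226 = -8206$)
$a = \frac{1}{653223} \approx 1.5309 \cdot 10^{-6}$
$\sqrt{\left(- \frac{239327}{x} + \frac{m}{-217898}\right) + a} = \sqrt{\left(- \frac{239327}{-217094} - \frac{8206}{-217898}\right) + \frac{1}{653223}} = \sqrt{\left(\left(-239327\right) \left(- \frac{1}{217094}\right) - - \frac{4103}{108949}\right) + \frac{1}{653223}} = \sqrt{\left(\frac{239327}{217094} + \frac{4103}{108949}\right) + \frac{1}{653223}} = \sqrt{\frac{26965174005}{23652174206} + \frac{1}{653223}} = \sqrt{\frac{17614295511242321}{15450144191365938}} = \frac{\sqrt{272143405478023661062300303462098}}{15450144191365938}$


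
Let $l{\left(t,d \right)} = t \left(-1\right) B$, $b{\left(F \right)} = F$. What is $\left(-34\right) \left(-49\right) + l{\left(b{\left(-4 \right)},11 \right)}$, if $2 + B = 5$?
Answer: $1678$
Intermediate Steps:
$B = 3$ ($B = -2 + 5 = 3$)
$l{\left(t,d \right)} = - 3 t$ ($l{\left(t,d \right)} = t \left(-1\right) 3 = - t 3 = - 3 t$)
$\left(-34\right) \left(-49\right) + l{\left(b{\left(-4 \right)},11 \right)} = \left(-34\right) \left(-49\right) - -12 = 1666 + 12 = 1678$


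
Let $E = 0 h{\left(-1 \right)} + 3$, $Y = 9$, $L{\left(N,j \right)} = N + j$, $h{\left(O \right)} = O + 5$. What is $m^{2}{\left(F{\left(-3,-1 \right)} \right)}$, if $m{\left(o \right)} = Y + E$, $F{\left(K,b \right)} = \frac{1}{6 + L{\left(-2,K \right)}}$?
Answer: $144$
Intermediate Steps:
$h{\left(O \right)} = 5 + O$
$F{\left(K,b \right)} = \frac{1}{4 + K}$ ($F{\left(K,b \right)} = \frac{1}{6 + \left(-2 + K\right)} = \frac{1}{4 + K}$)
$E = 3$ ($E = 0 \left(5 - 1\right) + 3 = 0 \cdot 4 + 3 = 0 + 3 = 3$)
$m{\left(o \right)} = 12$ ($m{\left(o \right)} = 9 + 3 = 12$)
$m^{2}{\left(F{\left(-3,-1 \right)} \right)} = 12^{2} = 144$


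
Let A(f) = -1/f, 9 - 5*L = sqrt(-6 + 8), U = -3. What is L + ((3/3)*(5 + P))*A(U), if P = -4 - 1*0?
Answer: 32/15 - sqrt(2)/5 ≈ 1.8505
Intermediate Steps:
P = -4 (P = -4 + 0 = -4)
L = 9/5 - sqrt(2)/5 (L = 9/5 - sqrt(-6 + 8)/5 = 9/5 - sqrt(2)/5 ≈ 1.5172)
L + ((3/3)*(5 + P))*A(U) = (9/5 - sqrt(2)/5) + ((3/3)*(5 - 4))*(-1/(-3)) = (9/5 - sqrt(2)/5) + ((3*(1/3))*1)*(-1*(-1/3)) = (9/5 - sqrt(2)/5) + (1*1)*(1/3) = (9/5 - sqrt(2)/5) + 1*(1/3) = (9/5 - sqrt(2)/5) + 1/3 = 32/15 - sqrt(2)/5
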